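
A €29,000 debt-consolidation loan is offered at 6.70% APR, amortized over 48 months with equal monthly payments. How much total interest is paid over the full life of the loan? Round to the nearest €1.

Monthly rate = 6.7%/12 = 0.0055833; payment = 29,000 × 0.0055833 / (1 − (1+0.0055833)^−48) = €690.41.
Total paid = 48 × €690.41 = €33,139.68; interest = €33,139.68 − €29,000 = €4,139.68.

€4,140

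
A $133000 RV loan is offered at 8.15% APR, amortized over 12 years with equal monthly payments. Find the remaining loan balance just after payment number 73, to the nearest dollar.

$81,500

With monthly rate i = 8.15%/12 = 0.0067917, the balance after k of n payments is P · [(1+i)^n − (1+i)^k] / [(1+i)^n − 1].
(1+0.0067917)^144 = 2.65035564 and (1+0.0067917)^73 = 1.63904807, so the balance is 133,000 × (2.65035564 − 1.63904807) / (2.65035564 − 1) = $81,499.95.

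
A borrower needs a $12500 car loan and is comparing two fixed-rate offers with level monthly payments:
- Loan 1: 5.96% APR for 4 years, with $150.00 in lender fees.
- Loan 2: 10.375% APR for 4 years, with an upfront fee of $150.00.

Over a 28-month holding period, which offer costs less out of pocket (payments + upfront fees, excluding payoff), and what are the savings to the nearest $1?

Loan 1: at 5.96% the monthly rate is 0.0049667, so the payment is 12,500 × 0.0049667 / (1 − 1.0049667^−48) = $293.33.
Loan 2: monthly rate = 10.375%/12 = 0.0086458; payment = 12,500 × 0.0086458 / (1 − (1+0.0086458)^−48) = $319.29.
Over 28 months: Loan 1 costs 28 × $293.33 + $150.00 = $8,363.24; Loan 2 costs 28 × $319.29 + $150.00 = $9,090.12.
Loan 1 is cheaper by $9,090.12 − $8,363.24 = $726.88.

Loan 1 by $727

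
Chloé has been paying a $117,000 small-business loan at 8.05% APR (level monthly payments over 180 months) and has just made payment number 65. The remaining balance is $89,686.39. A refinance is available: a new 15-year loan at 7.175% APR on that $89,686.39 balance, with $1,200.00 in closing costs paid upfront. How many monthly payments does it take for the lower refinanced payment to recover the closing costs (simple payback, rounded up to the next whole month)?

Current payment = 117,000 × 8.05%/12 / (1 − (1+0.0067083)^−180) = $1,121.49.
Refinanced payment = 89,686.39 × 0.0059792 / (1 − (1+0.0059792)^−180) = $814.93.
Monthly savings = $1,121.49 − $814.93 = $306.56.
Break-even = $1,200.00 / $306.56 = 3.91 → 4 months.

4 months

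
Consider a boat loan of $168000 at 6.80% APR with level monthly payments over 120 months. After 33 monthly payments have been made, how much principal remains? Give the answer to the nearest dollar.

$132,500

With monthly rate i = 6.8%/12 = 0.0056667, the balance after k of n payments is P · [(1+i)^n − (1+i)^k] / [(1+i)^n − 1].
(1+0.0056667)^120 = 1.97009267 and (1+0.0056667)^33 = 1.20499107, so the balance is 168,000 × (1.97009267 − 1.20499107) / (1.97009267 − 1) = $132,499.78.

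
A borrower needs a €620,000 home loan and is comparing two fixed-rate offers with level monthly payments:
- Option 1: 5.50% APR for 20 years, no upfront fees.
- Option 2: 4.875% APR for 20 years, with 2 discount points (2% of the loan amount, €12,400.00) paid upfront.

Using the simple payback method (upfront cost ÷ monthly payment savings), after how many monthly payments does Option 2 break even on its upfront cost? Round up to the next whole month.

58 months

Option 1: monthly rate = 5.5%/12 = 0.0045833; payment = 620,000 × 0.0045833 / (1 − (1+0.0045833)^−240) = €4,264.90.
Option 2: monthly rate = 4.875%/12 = 0.0040625; payment = 620,000 × 0.0040625 / (1 − (1+0.0040625)^−240) = €4,049.03.
Monthly savings = €4,264.90 − €4,049.03 = €215.87.
Break-even = €12,400.00 / €215.87 = 57.44 → 58 months.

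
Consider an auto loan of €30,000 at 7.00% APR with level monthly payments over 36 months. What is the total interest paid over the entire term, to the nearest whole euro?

€3,347

Monthly rate = 7%/12 = 0.0058333; payment = 30,000 × 0.0058333 / (1 − (1+0.0058333)^−36) = €926.31.
Total paid = 36 × €926.31 = €33,347.16; interest = €33,347.16 − €30,000 = €3,347.16.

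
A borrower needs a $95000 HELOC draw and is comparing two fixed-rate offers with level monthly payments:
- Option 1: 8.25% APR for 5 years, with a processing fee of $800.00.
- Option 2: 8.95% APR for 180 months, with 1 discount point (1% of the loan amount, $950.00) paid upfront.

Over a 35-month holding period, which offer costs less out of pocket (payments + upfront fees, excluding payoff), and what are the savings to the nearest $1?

Option 1: at 8.25% the monthly rate is 0.0068750, so the payment is 95,000 × 0.0068750 / (1 − 1.0068750^−60) = $1,937.64.
Option 2: monthly rate = 8.95%/12 = 0.0074583; payment = 95,000 × 0.0074583 / (1 − (1+0.0074583)^−180) = $960.73.
Over 35 months: Option 1 costs 35 × $1,937.64 + $800.00 = $68,617.40; Option 2 costs 35 × $960.73 + $950.00 = $34,575.55.
Option 2 is cheaper by $68,617.40 − $34,575.55 = $34,041.85.

Option 2 by $34,042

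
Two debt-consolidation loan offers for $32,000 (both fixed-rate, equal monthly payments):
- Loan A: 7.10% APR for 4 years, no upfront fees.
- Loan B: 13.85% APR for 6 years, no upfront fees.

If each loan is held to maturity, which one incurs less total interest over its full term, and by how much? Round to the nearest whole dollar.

Loan A by $10,438

Loan A: monthly rate = 7.1%/12 = 0.0059167; payment = 32,000 × 0.0059167 / (1 − (1+0.0059167)^−48) = $767.77.
Total interest on Loan A = 48 × $767.77 − $32,000 = $4,852.96.
Loan B: monthly rate = 13.85%/12 = 0.0115417; payment = 32,000 × 0.0115417 / (1 − (1+0.0115417)^−72) = $656.82.
Total interest on Loan B = 72 × $656.82 − $32,000 = $15,291.04.
Loan A is lower by $10,438.08.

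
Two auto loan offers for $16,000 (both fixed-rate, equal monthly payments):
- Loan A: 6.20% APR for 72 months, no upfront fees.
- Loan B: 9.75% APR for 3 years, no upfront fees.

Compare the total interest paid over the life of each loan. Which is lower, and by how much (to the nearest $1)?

Loan A: at 6.20% the monthly rate is 0.0051667, so the payment is 16,000 × 0.0051667 / (1 − 1.0051667^−72) = $266.68.
Total interest on Loan A = 72 × $266.68 − $16,000 = $3,200.96.
Loan B: monthly rate = 9.75%/12 = 0.0081250; payment = 16,000 × 0.0081250 / (1 − (1+0.0081250)^−36) = $514.40.
Total interest on Loan B = 36 × $514.40 − $16,000 = $2,518.40.
Loan B is lower by $682.56.

Loan B by $683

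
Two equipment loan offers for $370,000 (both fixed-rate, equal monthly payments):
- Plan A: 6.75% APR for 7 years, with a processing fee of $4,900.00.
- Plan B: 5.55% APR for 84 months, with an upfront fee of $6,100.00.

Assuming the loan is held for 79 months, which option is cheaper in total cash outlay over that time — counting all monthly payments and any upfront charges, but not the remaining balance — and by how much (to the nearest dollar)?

Plan A: monthly rate = 6.75%/12 = 0.0056250; payment = 370,000 × 0.0056250 / (1 − (1+0.0056250)^−84) = $5,539.18.
Plan B: monthly rate = 5.55%/12 = 0.0046250; payment = 370,000 × 0.0046250 / (1 − (1+0.0046250)^−84) = $5,325.70.
Over 79 months: Plan A costs 79 × $5,539.18 + $4,900.00 = $442,495.22; Plan B costs 79 × $5,325.70 + $6,100.00 = $426,830.30.
Plan B is cheaper by $442,495.22 − $426,830.30 = $15,664.92.

Plan B by $15,665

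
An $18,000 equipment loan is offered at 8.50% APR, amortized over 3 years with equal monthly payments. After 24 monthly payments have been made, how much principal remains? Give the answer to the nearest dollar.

$6,515

With monthly rate i = 8.5%/12 = 0.0070833, the balance after k of n payments is P · [(1+i)^n − (1+i)^k] / [(1+i)^n − 1].
(1+0.0070833)^36 = 1.28930217 and (1+0.0070833)^24 = 1.18459476, so the balance is 18,000 × (1.28930217 − 1.18459476) / (1.28930217 − 1) = $6,514.76.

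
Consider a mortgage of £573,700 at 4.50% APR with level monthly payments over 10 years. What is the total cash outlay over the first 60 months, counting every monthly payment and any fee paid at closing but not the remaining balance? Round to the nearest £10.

At 4.50% the monthly rate is 0.0037500, so the payment is 573,700 × 0.0037500 / (1 − 1.0037500^−120) = £5,945.74.
Total outlay = 60 × £5,945.74 = £356,744.40.

£356,740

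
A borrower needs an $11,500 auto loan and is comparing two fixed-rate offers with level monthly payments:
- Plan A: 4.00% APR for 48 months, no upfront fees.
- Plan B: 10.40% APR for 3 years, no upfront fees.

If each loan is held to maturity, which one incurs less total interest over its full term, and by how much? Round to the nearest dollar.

Plan A by $973

Plan A: monthly rate = 4%/12 = 0.0033333; payment = 11,500 × 0.0033333 / (1 − (1+0.0033333)^−48) = $259.66.
Total interest on Plan A = 48 × $259.66 − $11,500 = $963.68.
Plan B: at 10.40% the monthly rate is 0.0086667, so the payment is 11,500 × 0.0086667 / (1 − 1.0086667^−36) = $373.24.
Total interest on Plan B = 36 × $373.24 − $11,500 = $1,936.64.
Plan A is lower by $972.96.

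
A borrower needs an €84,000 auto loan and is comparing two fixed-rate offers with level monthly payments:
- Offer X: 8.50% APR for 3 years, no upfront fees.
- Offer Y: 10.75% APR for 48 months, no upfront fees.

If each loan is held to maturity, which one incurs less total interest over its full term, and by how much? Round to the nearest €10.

Offer X: monthly rate = 8.5%/12 = 0.0070833; payment = 84,000 × 0.0070833 / (1 − (1+0.0070833)^−36) = €2,651.67.
Total interest on Offer X = 36 × €2,651.67 − €84,000 = €11,460.12.
Offer Y: monthly rate = 10.75%/12 = 0.0089583; payment = 84,000 × 0.0089583 / (1 − (1+0.0089583)^−48) = €2,160.84.
Total interest on Offer Y = 48 × €2,160.84 − €84,000 = €19,720.32.
Offer X is lower by €8,260.20.

Offer X by €8,260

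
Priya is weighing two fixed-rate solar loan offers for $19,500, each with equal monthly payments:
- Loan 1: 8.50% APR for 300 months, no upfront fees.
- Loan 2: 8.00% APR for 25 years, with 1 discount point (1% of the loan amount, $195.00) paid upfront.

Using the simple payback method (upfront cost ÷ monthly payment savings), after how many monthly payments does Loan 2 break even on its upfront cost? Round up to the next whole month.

Loan 1: at 8.50% the monthly rate is 0.0070833, so the payment is 19,500 × 0.0070833 / (1 − 1.0070833^−300) = $157.02.
Loan 2: at 8.00% the monthly rate is 0.0066667, so the payment is 19,500 × 0.0066667 / (1 − 1.0066667^−300) = $150.50.
Monthly savings = $157.02 − $150.50 = $6.52.
Break-even = $195.00 / $6.52 = 29.91 → 30 months.

30 months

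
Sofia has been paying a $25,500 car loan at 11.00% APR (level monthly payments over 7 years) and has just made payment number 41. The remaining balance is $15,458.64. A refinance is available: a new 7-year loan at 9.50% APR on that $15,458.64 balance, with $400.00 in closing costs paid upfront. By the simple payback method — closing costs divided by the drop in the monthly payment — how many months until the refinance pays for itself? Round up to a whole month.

3 months

Current payment = 25,500 × 11%/12 / (1 − (1+0.0091667)^−84) = $436.62.
Refinanced payment = 15,458.64 × 0.0079167 / (1 − (1+0.0079167)^−84) = $252.66.
Monthly savings = $436.62 − $252.66 = $183.96.
Break-even = $400.00 / $183.96 = 2.17 → 3 months.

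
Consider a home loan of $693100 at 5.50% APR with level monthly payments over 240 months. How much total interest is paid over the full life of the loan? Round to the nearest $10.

$451,160

Monthly rate = 5.5%/12 = 0.0045833; payment = 693,100 × 0.0045833 / (1 − (1+0.0045833)^−240) = $4,767.75.
Total paid = 240 × $4,767.75 = $1,144,260.00; interest = $1,144,260.00 − $693,100 = $451,160.00.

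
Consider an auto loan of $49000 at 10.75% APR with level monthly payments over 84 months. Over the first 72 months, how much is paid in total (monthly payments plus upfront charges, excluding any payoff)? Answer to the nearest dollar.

$59,945

At 10.75% the monthly rate is 0.0089583, so the payment is 49,000 × 0.0089583 / (1 − 1.0089583^−84) = $832.57.
Total outlay = 72 × $832.57 = $59,945.04.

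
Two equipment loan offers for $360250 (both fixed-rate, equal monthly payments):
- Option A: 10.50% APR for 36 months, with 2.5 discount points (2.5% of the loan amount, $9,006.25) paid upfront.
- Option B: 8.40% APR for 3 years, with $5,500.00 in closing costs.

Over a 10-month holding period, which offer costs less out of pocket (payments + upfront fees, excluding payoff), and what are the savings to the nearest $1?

Option A: monthly rate = 10.5%/12 = 0.0087500; payment = 360,250 × 0.0087500 / (1 − (1+0.0087500)^−36) = $11,709.01.
Option B: at 8.40% the monthly rate is 0.0070000, so the payment is 360,250 × 0.0070000 / (1 − 1.0070000^−36) = $11,355.52.
Over 10 months: Option A costs 10 × $11,709.01 + $9,006.25 = $126,096.35; Option B costs 10 × $11,355.52 + $5,500.00 = $119,055.20.
Option B is cheaper by $126,096.35 − $119,055.20 = $7,041.15.

Option B by $7,041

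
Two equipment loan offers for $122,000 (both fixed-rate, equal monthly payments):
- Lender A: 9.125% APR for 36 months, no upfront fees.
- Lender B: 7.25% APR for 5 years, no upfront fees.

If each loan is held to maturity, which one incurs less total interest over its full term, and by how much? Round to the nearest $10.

Lender A: at 9.125% the monthly rate is 0.0076042, so the payment is 122,000 × 0.0076042 / (1 − 1.0076042^−36) = $3,886.67.
Total interest on Lender A = 36 × $3,886.67 − $122,000 = $17,920.12.
Lender B: monthly rate = 7.25%/12 = 0.0060417; payment = 122,000 × 0.0060417 / (1 − (1+0.0060417)^−60) = $2,430.16.
Total interest on Lender B = 60 × $2,430.16 − $122,000 = $23,809.60.
Lender A is lower by $5,889.48.

Lender A by $5,890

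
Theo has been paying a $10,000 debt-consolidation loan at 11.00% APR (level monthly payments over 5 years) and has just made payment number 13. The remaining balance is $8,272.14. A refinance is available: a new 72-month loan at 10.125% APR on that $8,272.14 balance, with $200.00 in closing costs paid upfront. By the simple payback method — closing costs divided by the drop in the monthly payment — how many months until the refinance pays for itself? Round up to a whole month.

Current payment = 10,000 × 11%/12 / (1 − (1+0.0091667)^−60) = $217.42.
Refinanced payment = 8,272.14 × 0.0084375 / (1 − (1+0.0084375)^−72) = $153.77.
Monthly savings = $217.42 − $153.77 = $63.65.
Break-even = $200.00 / $63.65 = 3.14 → 4 months.

4 months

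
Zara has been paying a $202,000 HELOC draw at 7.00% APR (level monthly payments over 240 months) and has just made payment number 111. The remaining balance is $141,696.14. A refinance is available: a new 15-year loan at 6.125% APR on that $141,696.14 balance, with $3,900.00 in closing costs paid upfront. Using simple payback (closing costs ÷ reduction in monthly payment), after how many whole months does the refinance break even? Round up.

Current payment = 202,000 × 7%/12 / (1 − (1+0.0058333)^−240) = $1,566.10.
Refinanced payment = 141,696.14 × 0.0051042 / (1 − (1+0.0051042)^−180) = $1,205.30.
Monthly savings = $1,566.10 − $1,205.30 = $360.80.
Break-even = $3,900.00 / $360.80 = 10.81 → 11 months.

11 months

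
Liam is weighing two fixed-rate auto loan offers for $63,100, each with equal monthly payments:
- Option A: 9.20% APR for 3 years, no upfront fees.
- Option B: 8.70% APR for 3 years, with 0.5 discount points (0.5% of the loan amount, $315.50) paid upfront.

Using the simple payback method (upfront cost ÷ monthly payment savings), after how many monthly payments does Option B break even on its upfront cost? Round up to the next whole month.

22 months

Option A: at 9.20% the monthly rate is 0.0076667, so the payment is 63,100 × 0.0076667 / (1 − 1.0076667^−36) = $2,012.44.
Option B: at 8.70% the monthly rate is 0.0072500, so the payment is 63,100 × 0.0072500 / (1 − 1.0072500^−36) = $1,997.76.
Monthly savings = $2,012.44 − $1,997.76 = $14.68.
Break-even = $315.50 / $14.68 = 21.49 → 22 months.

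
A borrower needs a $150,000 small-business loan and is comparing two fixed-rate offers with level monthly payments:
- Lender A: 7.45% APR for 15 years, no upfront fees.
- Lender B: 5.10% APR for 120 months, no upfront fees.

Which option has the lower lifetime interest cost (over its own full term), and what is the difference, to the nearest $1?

Lender A: at 7.45% the monthly rate is 0.0062083, so the payment is 150,000 × 0.0062083 / (1 − 1.0062083^−180) = $1,386.26.
Total interest on Lender A = 180 × $1,386.26 − $150,000 = $99,526.80.
Lender B: monthly rate = 5.1%/12 = 0.0042500; payment = 150,000 × 0.0042500 / (1 − (1+0.0042500)^−120) = $1,598.32.
Total interest on Lender B = 120 × $1,598.32 − $150,000 = $41,798.40.
Lender B is lower by $57,728.40.

Lender B by $57,728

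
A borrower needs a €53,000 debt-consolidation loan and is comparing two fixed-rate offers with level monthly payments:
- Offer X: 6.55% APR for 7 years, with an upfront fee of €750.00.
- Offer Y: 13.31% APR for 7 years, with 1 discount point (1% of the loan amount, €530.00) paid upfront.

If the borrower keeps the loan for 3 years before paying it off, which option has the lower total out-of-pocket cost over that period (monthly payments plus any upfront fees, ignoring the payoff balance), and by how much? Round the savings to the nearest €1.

Offer X by €6,434

Offer X: monthly rate = 6.55%/12 = 0.0054583; payment = 53,000 × 0.0054583 / (1 − (1+0.0054583)^−84) = €788.30.
Offer Y: monthly rate = 13.31%/12 = 0.0110917; payment = 53,000 × 0.0110917 / (1 − (1+0.0110917)^−84) = €973.13.
Over 36 months: Offer X costs 36 × €788.30 + €750.00 = €29,128.80; Offer Y costs 36 × €973.13 + €530.00 = €35,562.68.
Offer X is cheaper by €35,562.68 − €29,128.80 = €6,433.88.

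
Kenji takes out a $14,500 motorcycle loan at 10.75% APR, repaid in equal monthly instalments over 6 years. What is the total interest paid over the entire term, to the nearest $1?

$5,238

Monthly rate = 10.75%/12 = 0.0089583; payment = 14,500 × 0.0089583 / (1 − (1+0.0089583)^−72) = $274.14.
Total paid = 72 × $274.14 = $19,738.08; interest = $19,738.08 − $14,500 = $5,238.08.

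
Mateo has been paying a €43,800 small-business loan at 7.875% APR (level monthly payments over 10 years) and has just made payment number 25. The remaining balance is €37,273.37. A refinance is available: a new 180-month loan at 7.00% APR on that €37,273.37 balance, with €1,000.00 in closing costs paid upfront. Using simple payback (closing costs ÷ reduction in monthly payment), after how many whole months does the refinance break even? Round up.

6 months

Current payment = 43,800 × 7.875%/12 / (1 − (1+0.0065625)^−120) = €528.53.
Refinanced payment = 37,273.37 × 0.0058333 / (1 − (1+0.0058333)^−180) = €335.02.
Monthly savings = €528.53 − €335.02 = €193.51.
Break-even = €1,000.00 / €193.51 = 5.17 → 6 months.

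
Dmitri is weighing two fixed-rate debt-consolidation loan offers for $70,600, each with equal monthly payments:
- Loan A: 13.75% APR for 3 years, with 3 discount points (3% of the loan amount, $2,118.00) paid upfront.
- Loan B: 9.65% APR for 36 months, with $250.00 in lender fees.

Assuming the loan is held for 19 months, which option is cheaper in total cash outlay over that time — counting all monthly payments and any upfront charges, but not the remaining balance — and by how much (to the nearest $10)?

Loan B by $4,490

Loan A: at 13.75% the monthly rate is 0.0114583, so the payment is 70,600 × 0.0114583 / (1 − 1.0114583^−36) = $2,404.38.
Loan B: monthly rate = 9.65%/12 = 0.0080417; payment = 70,600 × 0.0080417 / (1 − (1+0.0080417)^−36) = $2,266.48.
Over 19 months: Loan A costs 19 × $2,404.38 + $2,118.00 = $47,801.22; Loan B costs 19 × $2,266.48 + $250.00 = $43,313.12.
Loan B is cheaper by $47,801.22 − $43,313.12 = $4,488.10.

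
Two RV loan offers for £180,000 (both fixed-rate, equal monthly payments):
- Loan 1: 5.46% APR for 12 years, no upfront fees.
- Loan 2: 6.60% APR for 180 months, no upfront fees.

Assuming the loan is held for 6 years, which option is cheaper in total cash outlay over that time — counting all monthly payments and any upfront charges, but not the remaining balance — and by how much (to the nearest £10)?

Loan 2 by £9,270

Loan 1: monthly rate = 5.46%/12 = 0.0045500; payment = 180,000 × 0.0045500 / (1 − (1+0.0045500)^−144) = £1,706.64.
Loan 2: monthly rate = 6.6%/12 = 0.0055000; payment = 180,000 × 0.0055000 / (1 − (1+0.0055000)^−180) = £1,577.91.
Over 72 months: Loan 1 costs 72 × £1,706.64 = £122,878.08; Loan 2 costs 72 × £1,577.91 = £113,609.52.
Loan 2 is cheaper by £122,878.08 − £113,609.52 = £9,268.56.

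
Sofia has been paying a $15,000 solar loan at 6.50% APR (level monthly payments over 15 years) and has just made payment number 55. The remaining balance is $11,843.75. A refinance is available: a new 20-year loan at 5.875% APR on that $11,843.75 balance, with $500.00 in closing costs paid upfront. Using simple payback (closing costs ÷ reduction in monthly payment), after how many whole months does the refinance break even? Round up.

11 months

Current payment = 15,000 × 6.5%/12 / (1 − (1+0.0054167)^−180) = $130.67.
Refinanced payment = 11,843.75 × 0.0048958 / (1 − (1+0.0048958)^−240) = $84.00.
Monthly savings = $130.67 − $84.00 = $46.67.
Break-even = $500.00 / $46.67 = 10.71 → 11 months.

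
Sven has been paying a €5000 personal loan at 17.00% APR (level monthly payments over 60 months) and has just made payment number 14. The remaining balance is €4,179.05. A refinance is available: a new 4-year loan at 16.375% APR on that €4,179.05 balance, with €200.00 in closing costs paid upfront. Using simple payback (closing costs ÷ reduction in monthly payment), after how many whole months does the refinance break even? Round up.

Current payment = 5,000 × 17%/12 / (1 − (1+0.0141667)^−60) = €124.26.
Refinanced payment = 4,179.05 × 0.0136458 / (1 − (1+0.0136458)^−48) = €119.24.
Monthly savings = €124.26 − €119.24 = €5.02.
Break-even = €200.00 / €5.02 = 39.84 → 40 months.

40 months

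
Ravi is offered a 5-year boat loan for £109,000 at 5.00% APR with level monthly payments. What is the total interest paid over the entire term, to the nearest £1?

Monthly rate = 5%/12 = 0.0041667; payment = 109,000 × 0.0041667 / (1 − (1+0.0041667)^−60) = £2,056.96.
Total paid = 60 × £2,056.96 = £123,417.60; interest = £123,417.60 − £109,000 = £14,417.60.

£14,418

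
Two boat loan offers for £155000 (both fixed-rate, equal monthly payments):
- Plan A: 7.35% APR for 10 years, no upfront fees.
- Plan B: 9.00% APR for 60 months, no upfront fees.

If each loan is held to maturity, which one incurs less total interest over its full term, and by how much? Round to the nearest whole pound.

Plan B by £26,279

Plan A: at 7.35% the monthly rate is 0.0061250, so the payment is 155,000 × 0.0061250 / (1 − 1.0061250^−120) = £1,827.77.
Total interest on Plan A = 120 × £1,827.77 − £155,000 = £64,332.40.
Plan B: monthly rate = 9%/12 = 0.0075000; payment = 155,000 × 0.0075000 / (1 − (1+0.0075000)^−60) = £3,217.55.
Total interest on Plan B = 60 × £3,217.55 − £155,000 = £38,053.00.
Plan B is lower by £26,279.40.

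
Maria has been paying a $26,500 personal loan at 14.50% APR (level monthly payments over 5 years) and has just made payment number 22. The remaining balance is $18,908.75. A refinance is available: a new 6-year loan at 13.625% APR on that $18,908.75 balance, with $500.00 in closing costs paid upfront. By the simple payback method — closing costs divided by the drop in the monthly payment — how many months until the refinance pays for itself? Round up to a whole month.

Current payment = 26,500 × 14.5%/12 / (1 − (1+0.0120833)^−60) = $623.50.
Refinanced payment = 18,908.75 × 0.0113542 / (1 − (1+0.0113542)^−72) = $385.84.
Monthly savings = $623.50 − $385.84 = $237.66.
Break-even = $500.00 / $237.66 = 2.10 → 3 months.

3 months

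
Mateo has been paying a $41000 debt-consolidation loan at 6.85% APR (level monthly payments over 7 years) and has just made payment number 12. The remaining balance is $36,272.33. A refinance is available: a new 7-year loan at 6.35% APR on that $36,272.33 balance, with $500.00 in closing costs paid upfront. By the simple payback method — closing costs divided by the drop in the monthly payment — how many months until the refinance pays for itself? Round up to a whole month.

7 months

Current payment = 41,000 × 6.85%/12 / (1 − (1+0.0057083)^−84) = $615.80.
Refinanced payment = 36,272.33 × 0.0052917 / (1 − (1+0.0052917)^−84) = $535.99.
Monthly savings = $615.80 − $535.99 = $79.81.
Break-even = $500.00 / $79.81 = 6.26 → 7 months.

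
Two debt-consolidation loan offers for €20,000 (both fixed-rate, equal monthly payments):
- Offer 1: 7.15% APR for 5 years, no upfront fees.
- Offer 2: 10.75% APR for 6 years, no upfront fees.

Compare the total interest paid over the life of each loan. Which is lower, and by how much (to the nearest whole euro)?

Offer 1: at 7.15% the monthly rate is 0.0059583, so the payment is 20,000 × 0.0059583 / (1 − 1.0059583^−60) = €397.44.
Total interest on Offer 1 = 60 × €397.44 − €20,000 = €3,846.40.
Offer 2: at 10.75% the monthly rate is 0.0089583, so the payment is 20,000 × 0.0089583 / (1 − 1.0089583^−72) = €378.13.
Total interest on Offer 2 = 72 × €378.13 − €20,000 = €7,225.36.
Offer 1 is lower by €3,378.96.

Offer 1 by €3,379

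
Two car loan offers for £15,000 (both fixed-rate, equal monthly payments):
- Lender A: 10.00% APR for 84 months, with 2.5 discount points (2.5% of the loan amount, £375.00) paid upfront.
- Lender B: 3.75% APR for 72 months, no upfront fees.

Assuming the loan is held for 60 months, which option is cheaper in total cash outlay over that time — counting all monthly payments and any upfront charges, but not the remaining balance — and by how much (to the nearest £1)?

Lender B by £1,338

Lender A: monthly rate = 10%/12 = 0.0083333; payment = 15,000 × 0.0083333 / (1 − (1+0.0083333)^−84) = £249.02.
Lender B: at 3.75% the monthly rate is 0.0031250, so the payment is 15,000 × 0.0031250 / (1 − 1.0031250^−72) = £232.97.
Over 60 months: Lender A costs 60 × £249.02 + £375.00 = £15,316.20; Lender B costs 60 × £232.97 = £13,978.20.
Lender B is cheaper by £15,316.20 − £13,978.20 = £1,338.00.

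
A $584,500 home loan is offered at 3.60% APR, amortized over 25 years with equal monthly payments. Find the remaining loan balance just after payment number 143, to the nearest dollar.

$369,878

With monthly rate i = 3.6%/12 = 0.0030000, the balance after k of n payments is P · [(1+i)^n − (1+i)^k] / [(1+i)^n − 1].
(1+0.0030000)^300 = 2.45629150 and (1+0.0030000)^143 = 1.53473509, so the balance is 584,500 × (2.45629150 − 1.53473509) / (2.45629150 − 1) = $369,877.68.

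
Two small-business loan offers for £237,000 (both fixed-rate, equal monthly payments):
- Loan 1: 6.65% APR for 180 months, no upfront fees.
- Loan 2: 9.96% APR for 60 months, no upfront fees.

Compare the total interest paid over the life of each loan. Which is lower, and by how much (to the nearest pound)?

Loan 1: monthly rate = 6.65%/12 = 0.0055417; payment = 237,000 × 0.0055417 / (1 − (1+0.0055417)^−180) = £2,084.12.
Total interest on Loan 1 = 180 × £2,084.12 − £237,000 = £138,141.60.
Loan 2: at 9.96% the monthly rate is 0.0083000, so the payment is 237,000 × 0.0083000 / (1 − 1.0083000^−60) = £5,030.89.
Total interest on Loan 2 = 60 × £5,030.89 − £237,000 = £64,853.40.
Loan 2 is lower by £73,288.20.

Loan 2 by £73,288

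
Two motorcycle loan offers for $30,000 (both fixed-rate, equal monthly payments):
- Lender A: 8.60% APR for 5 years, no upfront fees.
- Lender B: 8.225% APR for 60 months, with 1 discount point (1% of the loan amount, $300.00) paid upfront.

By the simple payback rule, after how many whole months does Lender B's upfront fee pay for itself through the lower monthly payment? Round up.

56 months

Lender A: monthly rate = 8.6%/12 = 0.0071667; payment = 30,000 × 0.0071667 / (1 − (1+0.0071667)^−60) = $616.94.
Lender B: at 8.225% the monthly rate is 0.0068542, so the payment is 30,000 × 0.0068542 / (1 − 1.0068542^−60) = $611.53.
Monthly savings = $616.94 − $611.53 = $5.41.
Break-even = $300.00 / $5.41 = 55.45 → 56 months.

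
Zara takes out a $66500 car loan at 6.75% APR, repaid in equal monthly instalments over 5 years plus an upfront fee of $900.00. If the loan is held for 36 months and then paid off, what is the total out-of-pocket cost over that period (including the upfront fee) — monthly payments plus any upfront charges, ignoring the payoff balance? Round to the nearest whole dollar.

Monthly rate = 6.75%/12 = 0.0056250; payment = 66,500 × 0.0056250 / (1 − (1+0.0056250)^−60) = $1,308.95.
Total outlay = 36 × $1,308.95 + $900.00 = $48,022.20.

$48,022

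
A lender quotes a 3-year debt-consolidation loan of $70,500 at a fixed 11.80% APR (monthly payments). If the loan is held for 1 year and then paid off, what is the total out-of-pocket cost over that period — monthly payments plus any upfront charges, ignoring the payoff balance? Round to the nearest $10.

At 11.80% the monthly rate is 0.0098333, so the payment is 70,500 × 0.0098333 / (1 − 1.0098333^−36) = $2,334.88.
Total outlay = 12 × $2,334.88 = $28,018.56.

$28,020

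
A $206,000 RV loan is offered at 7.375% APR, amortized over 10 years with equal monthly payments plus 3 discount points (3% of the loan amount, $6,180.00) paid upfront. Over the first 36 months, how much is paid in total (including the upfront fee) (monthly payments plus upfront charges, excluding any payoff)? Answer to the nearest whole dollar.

Monthly rate = 7.375%/12 = 0.0061458; payment = 206,000 × 0.0061458 / (1 − (1+0.0061458)^−120) = $2,431.84.
Total outlay = 36 × $2,431.84 + $6,180.00 = $93,726.24.

$93,726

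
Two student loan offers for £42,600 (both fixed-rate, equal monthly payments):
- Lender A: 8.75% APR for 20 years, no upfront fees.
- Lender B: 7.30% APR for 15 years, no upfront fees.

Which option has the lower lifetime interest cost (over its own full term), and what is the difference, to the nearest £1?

Lender A: at 8.75% the monthly rate is 0.0072917, so the payment is 42,600 × 0.0072917 / (1 − 1.0072917^−240) = £376.46.
Total interest on Lender A = 240 × £376.46 − £42,600 = £47,750.40.
Lender B: at 7.30% the monthly rate is 0.0060833, so the payment is 42,600 × 0.0060833 / (1 − 1.0060833^−180) = £390.08.
Total interest on Lender B = 180 × £390.08 − £42,600 = £27,614.40.
Lender B is lower by £20,136.00.

Lender B by £20,136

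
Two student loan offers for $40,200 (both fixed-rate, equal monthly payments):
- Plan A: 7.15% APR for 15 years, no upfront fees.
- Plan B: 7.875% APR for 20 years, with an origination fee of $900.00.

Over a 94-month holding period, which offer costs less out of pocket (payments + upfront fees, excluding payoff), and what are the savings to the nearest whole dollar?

Plan A: at 7.15% the monthly rate is 0.0059583, so the payment is 40,200 × 0.0059583 / (1 − 1.0059583^−180) = $364.71.
Plan B: at 7.875% the monthly rate is 0.0065625, so the payment is 40,200 × 0.0065625 / (1 − 1.0065625^−240) = $333.13.
Over 94 months: Plan A costs 94 × $364.71 = $34,282.74; Plan B costs 94 × $333.13 + $900.00 = $32,214.22.
Plan B is cheaper by $34,282.74 − $32,214.22 = $2,068.52.

Plan B by $2,069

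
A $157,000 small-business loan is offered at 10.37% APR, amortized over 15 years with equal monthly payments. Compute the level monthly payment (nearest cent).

At 10.37% the monthly rate is 0.0086417, so the payment is 157,000 × 0.0086417 / (1 − 1.0086417^−180) = $1,722.84.

$1,722.84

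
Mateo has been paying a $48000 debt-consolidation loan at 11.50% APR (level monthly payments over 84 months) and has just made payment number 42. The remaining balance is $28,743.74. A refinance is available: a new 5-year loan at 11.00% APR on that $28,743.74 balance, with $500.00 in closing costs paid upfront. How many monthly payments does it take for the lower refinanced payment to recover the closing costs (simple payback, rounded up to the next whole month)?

Current payment = 48,000 × 11.5%/12 / (1 − (1+0.0095833)^−84) = $834.55.
Refinanced payment = 28,743.74 × 0.0091667 / (1 − (1+0.0091667)^−60) = $624.96.
Monthly savings = $834.55 − $624.96 = $209.59.
Break-even = $500.00 / $209.59 = 2.39 → 3 months.

3 months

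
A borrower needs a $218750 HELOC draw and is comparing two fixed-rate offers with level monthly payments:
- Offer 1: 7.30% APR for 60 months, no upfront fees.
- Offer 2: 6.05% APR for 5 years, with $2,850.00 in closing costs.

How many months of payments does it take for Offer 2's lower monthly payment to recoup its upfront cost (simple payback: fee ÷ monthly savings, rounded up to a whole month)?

23 months

Offer 1: monthly rate = 7.3%/12 = 0.0060833; payment = 218,750 × 0.0060833 / (1 − (1+0.0060833)^−60) = $4,362.54.
Offer 2: at 6.05% the monthly rate is 0.0050417, so the payment is 218,750 × 0.0050417 / (1 − 1.0050417^−60) = $4,234.14.
Monthly savings = $4,362.54 − $4,234.14 = $128.40.
Break-even = $2,850.00 / $128.40 = 22.20 → 23 months.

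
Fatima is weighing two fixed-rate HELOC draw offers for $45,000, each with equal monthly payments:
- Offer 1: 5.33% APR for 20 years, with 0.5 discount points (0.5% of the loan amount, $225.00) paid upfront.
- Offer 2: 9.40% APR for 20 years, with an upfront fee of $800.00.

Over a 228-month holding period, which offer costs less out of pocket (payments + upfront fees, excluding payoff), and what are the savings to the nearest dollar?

Offer 1 by $25,947

Offer 1: monthly rate = 5.33%/12 = 0.0044417; payment = 45,000 × 0.0044417 / (1 − (1+0.0044417)^−240) = $305.24.
Offer 2: at 9.40% the monthly rate is 0.0078333, so the payment is 45,000 × 0.0078333 / (1 − 1.0078333^−240) = $416.52.
Over 228 months: Offer 1 costs 228 × $305.24 + $225.00 = $69,819.72; Offer 2 costs 228 × $416.52 + $800.00 = $95,766.56.
Offer 1 is cheaper by $95,766.56 − $69,819.72 = $25,946.84.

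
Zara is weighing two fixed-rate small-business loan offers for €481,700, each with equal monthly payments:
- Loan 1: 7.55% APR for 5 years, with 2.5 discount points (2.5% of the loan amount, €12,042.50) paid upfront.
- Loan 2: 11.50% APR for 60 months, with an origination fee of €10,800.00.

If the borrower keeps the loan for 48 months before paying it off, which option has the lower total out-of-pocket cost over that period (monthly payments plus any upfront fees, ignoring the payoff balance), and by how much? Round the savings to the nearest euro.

Loan 1 by €43,403

Loan 1: monthly rate = 7.55%/12 = 0.0062917; payment = 481,700 × 0.0062917 / (1 − (1+0.0062917)^−60) = €9,663.73.
Loan 2: monthly rate = 11.5%/12 = 0.0095833; payment = 481,700 × 0.0095833 / (1 − (1+0.0095833)^−60) = €10,593.84.
Over 48 months: Loan 1 costs 48 × €9,663.73 + €12,042.50 = €475,901.54; Loan 2 costs 48 × €10,593.84 + €10,800.00 = €519,304.32.
Loan 1 is cheaper by €519,304.32 − €475,901.54 = €43,402.78.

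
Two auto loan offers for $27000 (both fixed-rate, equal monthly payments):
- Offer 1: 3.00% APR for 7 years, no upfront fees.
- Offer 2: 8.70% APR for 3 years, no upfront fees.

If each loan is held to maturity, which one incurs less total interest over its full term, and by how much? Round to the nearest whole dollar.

Offer 1: monthly rate = 3%/12 = 0.0025000; payment = 27,000 × 0.0025000 / (1 − (1+0.0025000)^−84) = $356.76.
Total interest on Offer 1 = 84 × $356.76 − $27,000 = $2,967.84.
Offer 2: at 8.70% the monthly rate is 0.0072500, so the payment is 27,000 × 0.0072500 / (1 − 1.0072500^−36) = $854.83.
Total interest on Offer 2 = 36 × $854.83 − $27,000 = $3,773.88.
Offer 1 is lower by $806.04.

Offer 1 by $806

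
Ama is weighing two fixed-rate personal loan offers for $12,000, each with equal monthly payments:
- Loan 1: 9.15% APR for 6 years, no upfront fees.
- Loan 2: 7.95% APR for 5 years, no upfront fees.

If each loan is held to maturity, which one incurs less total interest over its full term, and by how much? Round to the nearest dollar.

Loan 2 by $1,057

Loan 1: monthly rate = 9.15%/12 = 0.0076250; payment = 12,000 × 0.0076250 / (1 − (1+0.0076250)^−72) = $217.20.
Total interest on Loan 1 = 72 × $217.20 − $12,000 = $3,638.40.
Loan 2: at 7.95% the monthly rate is 0.0066250, so the payment is 12,000 × 0.0066250 / (1 − 1.0066250^−60) = $243.03.
Total interest on Loan 2 = 60 × $243.03 − $12,000 = $2,581.80.
Loan 2 is lower by $1,056.60.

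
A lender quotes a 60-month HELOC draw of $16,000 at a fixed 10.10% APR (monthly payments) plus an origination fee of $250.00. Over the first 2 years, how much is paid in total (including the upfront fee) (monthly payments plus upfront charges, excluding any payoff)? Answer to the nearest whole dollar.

Monthly rate = 10.1%/12 = 0.0084167; payment = 16,000 × 0.0084167 / (1 − (1+0.0084167)^−60) = $340.74.
Total outlay = 24 × $340.74 + $250.00 = $8,427.76.

$8,428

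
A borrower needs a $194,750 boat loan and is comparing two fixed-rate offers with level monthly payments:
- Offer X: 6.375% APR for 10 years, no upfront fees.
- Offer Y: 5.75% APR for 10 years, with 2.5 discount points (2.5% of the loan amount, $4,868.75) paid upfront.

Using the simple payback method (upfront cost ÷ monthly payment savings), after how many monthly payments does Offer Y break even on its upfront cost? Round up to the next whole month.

Offer X: monthly rate = 6.375%/12 = 0.0053125; payment = 194,750 × 0.0053125 / (1 − (1+0.0053125)^−120) = $2,198.98.
Offer Y: monthly rate = 5.75%/12 = 0.0047917; payment = 194,750 × 0.0047917 / (1 − (1+0.0047917)^−120) = $2,137.76.
Monthly savings = $2,198.98 − $2,137.76 = $61.22.
Break-even = $4,868.75 / $61.22 = 79.53 → 80 months.

80 months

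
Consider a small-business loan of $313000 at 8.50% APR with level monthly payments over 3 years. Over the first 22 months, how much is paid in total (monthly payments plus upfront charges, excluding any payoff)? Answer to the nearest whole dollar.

At 8.50% the monthly rate is 0.0070833, so the payment is 313,000 × 0.0070833 / (1 − 1.0070833^−36) = $9,880.64.
Total outlay = 22 × $9,880.64 = $217,374.08.

$217,374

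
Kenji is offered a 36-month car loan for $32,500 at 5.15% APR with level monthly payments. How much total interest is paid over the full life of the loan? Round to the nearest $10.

Monthly rate = 5.15%/12 = 0.0042917; payment = 32,500 × 0.0042917 / (1 − (1+0.0042917)^−36) = $976.24.
Total paid = 36 × $976.24 = $35,144.64; interest = $35,144.64 − $32,500 = $2,644.64.

$2,640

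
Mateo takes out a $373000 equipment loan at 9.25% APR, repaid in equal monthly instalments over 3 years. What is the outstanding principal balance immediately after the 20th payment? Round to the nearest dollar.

$178,553

With monthly rate i = 9.25%/12 = 0.0077083, the balance after k of n payments is P · [(1+i)^n − (1+i)^k] / [(1+i)^n − 1].
(1+0.0077083)^36 = 1.31842248 and (1+0.0077083)^20 = 1.16599584, so the balance is 373,000 × (1.31842248 − 1.16599584) / (1.31842248 − 1) = $178,552.53.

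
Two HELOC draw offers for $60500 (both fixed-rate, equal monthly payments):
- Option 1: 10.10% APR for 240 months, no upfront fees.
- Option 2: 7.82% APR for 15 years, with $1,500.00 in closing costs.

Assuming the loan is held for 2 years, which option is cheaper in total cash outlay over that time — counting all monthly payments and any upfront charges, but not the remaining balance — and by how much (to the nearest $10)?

Option 1 by $1,120

Option 1: monthly rate = 10.1%/12 = 0.0084167; payment = 60,500 × 0.0084167 / (1 − (1+0.0084167)^−240) = $587.85.
Option 2: monthly rate = 7.82%/12 = 0.0065167; payment = 60,500 × 0.0065167 / (1 − (1+0.0065167)^−180) = $571.90.
Over 24 months: Option 1 costs 24 × $587.85 = $14,108.40; Option 2 costs 24 × $571.90 + $1,500.00 = $15,225.60.
Option 1 is cheaper by $15,225.60 − $14,108.40 = $1,117.20.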